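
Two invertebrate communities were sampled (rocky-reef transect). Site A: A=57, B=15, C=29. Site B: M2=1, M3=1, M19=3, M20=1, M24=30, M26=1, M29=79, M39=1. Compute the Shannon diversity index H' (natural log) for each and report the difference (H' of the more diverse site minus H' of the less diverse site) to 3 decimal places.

Site A: N=101, proportions 0.564356, 0.148515, 0.287129, giving H' = 0.964366 (working shown to 6 dp, full precision carried).
Site B: N=117, proportions 0.008547, 0.008547, 0.025641, 0.008547, 0.25641, 0.008547, 0.675214, 0.008547, giving H' = 0.911592.
Difference = |0.964366 − 0.911592| = 0.052774, i.e. 0.053 to 3 decimal places.

0.053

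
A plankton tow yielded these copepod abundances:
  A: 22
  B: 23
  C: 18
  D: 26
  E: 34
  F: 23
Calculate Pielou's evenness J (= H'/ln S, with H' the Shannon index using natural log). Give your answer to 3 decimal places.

0.989

Total N = 22+23+18+26+34+23 = 146, so the proportions are 0.15068, 0.15753, 0.12329, 0.17808, 0.23288, 0.15753 (working shown to 5 dp, full precision carried).
H' = −Σ pᵢ ln pᵢ = −((-0.28518) + (-0.29114) + (-0.25807) + (-0.30728) + (-0.33936) + (-0.29114)) = 1.77217.
With S = 6 species, ln S = 1.79176, so J = 1.77217/1.79176 = 0.98907, i.e. 0.989 to 3 decimal places.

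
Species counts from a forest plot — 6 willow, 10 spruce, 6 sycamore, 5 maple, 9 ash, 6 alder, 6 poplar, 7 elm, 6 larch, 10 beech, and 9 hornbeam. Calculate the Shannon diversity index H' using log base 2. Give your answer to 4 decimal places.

3.4181

Total N = 6+10+6+5+9+6+6+7+6+10+9 = 80, so the proportions are 0.075, 0.125, 0.075, 0.0625, 0.1125, 0.075, 0.075, 0.0875, 0.075, 0.125, 0.1125 (working shown to 6 dp, full precision carried).
Each pᵢ log₂ pᵢ term: 0.075×(-3.736966)=-0.280272, 0.125×(-3.000000)=-0.375000, 0.075×(-3.736966)=-0.280272, 0.0625×(-4.000000)=-0.250000, 0.1125×(-3.152003)=-0.354600, 0.075×(-3.736966)=-0.280272, 0.075×(-3.736966)=-0.280272, 0.0875×(-3.514573)=-0.307525, 0.075×(-3.736966)=-0.280272, 0.125×(-3.000000)=-0.375000, 0.1125×(-3.152003)=-0.354600.
Sum = -3.418088, so H' = 3.4181.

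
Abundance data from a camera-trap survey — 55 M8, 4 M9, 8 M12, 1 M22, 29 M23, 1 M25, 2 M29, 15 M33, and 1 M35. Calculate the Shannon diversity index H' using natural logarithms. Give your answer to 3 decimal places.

Total N = 55+4+8+1+29+1+2+15+1 = 116, so the proportions are 0.47414, 0.03448, 0.06897, 0.00862, 0.25, 0.00862, 0.01724, 0.12931, 0.00862 (working shown to 5 dp, full precision carried).
Each pᵢ ln pᵢ term: 0.47414×(-0.74626)=-0.35383, 0.03448×(-3.36730)=-0.11611, 0.06897×(-2.67415)=-0.18442, 0.00862×(-4.75359)=-0.04098, 0.25×(-1.38629)=-0.34657, 0.00862×(-4.75359)=-0.04098, 0.01724×(-4.06044)=-0.07001, 0.12931×(-2.04554)=-0.26451, 0.00862×(-4.75359)=-0.04098.
Sum = -1.45839, so H' = 1.458.

1.458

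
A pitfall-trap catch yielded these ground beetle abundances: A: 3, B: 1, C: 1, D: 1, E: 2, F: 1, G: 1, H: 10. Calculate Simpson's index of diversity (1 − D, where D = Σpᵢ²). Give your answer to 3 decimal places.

0.705

Total N = 3+1+1+1+2+1+1+10 = 20, so the proportions are 0.15, 0.05, 0.05, 0.05, 0.1, 0.05, 0.05, 0.5 (working shown to 5 dp, full precision carried).
D = 0.15² + 0.05² + 0.05² + 0.05² + 0.1² + 0.05² + 0.05² + 0.5² = 0.02250 + 0.00250 + 0.00250 + 0.00250 + 0.01000 + 0.00250 + 0.00250 + 0.25000 = 0.29500.
So 1 − D = 0.70500, i.e. 0.705 to 3 decimal places.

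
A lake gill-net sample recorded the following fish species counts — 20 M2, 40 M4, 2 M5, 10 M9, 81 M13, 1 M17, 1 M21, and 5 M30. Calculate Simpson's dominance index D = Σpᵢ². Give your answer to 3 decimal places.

0.340

Total N = 20+40+2+10+81+1+1+5 = 160, so the proportions are 0.125, 0.25, 0.0125, 0.0625, 0.50625, 0.00625, 0.00625, 0.03125 (working shown to 5 dp, full precision carried).
D = 0.125² + 0.25² + 0.0125² + 0.0625² + 0.50625² + 0.00625² + 0.00625² + 0.03125² = 0.01562 + 0.06250 + 0.00016 + 0.00391 + 0.25629 + 0.00004 + 0.00004 + 0.00098 = 0.33953.
To 3 decimal places, D = 0.340.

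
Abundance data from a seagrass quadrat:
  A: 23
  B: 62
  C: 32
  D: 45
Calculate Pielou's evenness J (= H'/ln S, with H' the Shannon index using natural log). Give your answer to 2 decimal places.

Total N = 23+62+32+45 = 162, so the proportions are 0.142, 0.3827, 0.1975, 0.2778 (working shown to 4 dp, full precision carried).
H' = −Σ pᵢ ln pᵢ = −((-0.2772) + (-0.3676) + (-0.3204) + (-0.3558)) = 1.3209.
With S = 4 species, ln S = 1.3863, so J = 1.3209/1.3863 = 0.9528, i.e. 0.95 to 2 decimal places.

0.95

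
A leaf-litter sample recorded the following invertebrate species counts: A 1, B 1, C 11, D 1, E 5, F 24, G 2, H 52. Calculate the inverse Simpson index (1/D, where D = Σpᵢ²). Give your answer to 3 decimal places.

Total N = 1+1+11+1+5+24+2+52 = 97, so the proportions are 0.010309, 0.010309, 0.113402, 0.010309, 0.051546, 0.247423, 0.020619, 0.536082 (working shown to 6 dp, full precision carried).
D = 0.010309² + 0.010309² + 0.113402² + 0.010309² + 0.051546² + 0.247423² + 0.020619² + 0.536082² = 0.000106 + 0.000106 + 0.012860 + 0.000106 + 0.002657 + 0.061218 + 0.000425 + 0.287384 = 0.364863.
So 1/D = 2.74075, i.e. 2.741 to 3 decimal places.

2.741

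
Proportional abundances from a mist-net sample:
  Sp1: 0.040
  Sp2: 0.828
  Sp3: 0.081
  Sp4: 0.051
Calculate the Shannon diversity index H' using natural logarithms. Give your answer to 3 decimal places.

Each pᵢ ln pᵢ term (working shown to 5 dp, full precision carried): 0.04×(-3.21888)=-0.12876, 0.828×(-0.18874)=-0.15628, 0.081×(-2.51331)=-0.20358, 0.051×(-2.97593)=-0.15177.
Sum = -0.64038, so H' = 0.640.

0.640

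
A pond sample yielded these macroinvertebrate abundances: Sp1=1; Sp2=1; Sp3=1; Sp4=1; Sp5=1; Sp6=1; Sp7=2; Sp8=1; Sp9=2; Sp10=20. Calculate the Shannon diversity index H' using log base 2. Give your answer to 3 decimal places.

2.037

Total N = 1+1+1+1+1+1+2+1+2+20 = 31, so the proportions are 0.03226, 0.03226, 0.03226, 0.03226, 0.03226, 0.03226, 0.06452, 0.03226, 0.06452, 0.64516 (working shown to 5 dp, full precision carried).
Each pᵢ log₂ pᵢ term: 0.03226×(-4.95420)=-0.15981, 0.03226×(-4.95420)=-0.15981, 0.03226×(-4.95420)=-0.15981, 0.03226×(-4.95420)=-0.15981, 0.03226×(-4.95420)=-0.15981, 0.03226×(-4.95420)=-0.15981, 0.06452×(-3.95420)=-0.25511, 0.03226×(-4.95420)=-0.15981, 0.06452×(-3.95420)=-0.25511, 0.64516×(-0.63227)=-0.40791.
Sum = -2.03682, so H' = 2.037.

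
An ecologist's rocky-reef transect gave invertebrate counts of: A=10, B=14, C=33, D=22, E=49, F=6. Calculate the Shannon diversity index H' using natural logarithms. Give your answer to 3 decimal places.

Total N = 10+14+33+22+49+6 = 134, so the proportions are 0.07463, 0.10448, 0.24627, 0.16418, 0.36567, 0.04478 (working shown to 5 dp, full precision carried).
Each pᵢ ln pᵢ term: 0.07463×(-2.59525)=-0.19368, 0.10448×(-2.25878)=-0.23599, 0.24627×(-1.40133)=-0.34510, 0.16418×(-1.80680)=-0.29664, 0.36567×(-1.00602)=-0.36787, 0.04478×(-3.10608)=-0.13908.
Sum = -1.57836, so H' = 1.578.

1.578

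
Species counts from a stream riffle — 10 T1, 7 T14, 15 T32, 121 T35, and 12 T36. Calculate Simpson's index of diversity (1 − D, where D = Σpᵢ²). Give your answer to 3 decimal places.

Total N = 10+7+15+121+12 = 165, so the proportions are 0.06061, 0.04242, 0.09091, 0.73333, 0.07273 (working shown to 5 dp, full precision carried).
D = 0.06061² + 0.04242² + 0.09091² + 0.73333² + 0.07273² = 0.00367 + 0.00180 + 0.00826 + 0.53778 + 0.00529 = 0.55680.
So 1 − D = 0.44320, i.e. 0.443 to 3 decimal places.

0.443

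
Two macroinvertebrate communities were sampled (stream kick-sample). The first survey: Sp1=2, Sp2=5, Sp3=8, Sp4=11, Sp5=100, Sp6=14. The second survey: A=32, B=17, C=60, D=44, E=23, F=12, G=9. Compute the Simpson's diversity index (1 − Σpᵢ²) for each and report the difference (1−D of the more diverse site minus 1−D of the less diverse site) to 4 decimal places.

The first survey: N=140, proportions 0.014286, 0.035714, 0.057143, 0.078571, 0.714286, 0.1, giving 1−D = 0.468878 (working shown to 6 dp, full precision carried).
The second survey: N=197, proportions 0.162437, 0.086294, 0.304569, 0.22335, 0.116751, 0.060914, 0.045685, giving 1−D = 0.804092.
Difference = |0.468878 − 0.804092| = 0.335214, i.e. 0.3352 to 4 decimal places.

0.3352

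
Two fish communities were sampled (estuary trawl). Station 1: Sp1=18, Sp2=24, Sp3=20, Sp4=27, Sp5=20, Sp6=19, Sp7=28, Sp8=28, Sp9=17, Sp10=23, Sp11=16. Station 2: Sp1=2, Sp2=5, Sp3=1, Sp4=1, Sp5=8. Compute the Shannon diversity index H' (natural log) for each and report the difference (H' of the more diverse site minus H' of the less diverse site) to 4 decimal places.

1.0796

Station 1: N=240, proportions 0.075, 0.1, 0.0833333, 0.1125, 0.0833333, 0.0791667, 0.1166667, 0.1166667, 0.0708333, 0.0958333, 0.0666667, giving H' = 2.3793594 (working shown to 7 dp, full precision carried).
Station 2: N=17, proportions 0.1176471, 0.2941176, 0.0588235, 0.0588235, 0.4705882, giving H' = 1.2997418.
Difference = |2.3793594 − 1.2997418| = 1.0796176, i.e. 1.0796 to 4 decimal places.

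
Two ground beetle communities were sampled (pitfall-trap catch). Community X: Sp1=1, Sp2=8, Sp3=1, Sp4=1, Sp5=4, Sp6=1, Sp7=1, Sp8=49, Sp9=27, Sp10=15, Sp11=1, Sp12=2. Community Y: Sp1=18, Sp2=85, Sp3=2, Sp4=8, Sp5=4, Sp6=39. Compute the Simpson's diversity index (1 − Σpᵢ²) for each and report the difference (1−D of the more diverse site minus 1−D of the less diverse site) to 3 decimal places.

0.097

Community X: N=111, proportions 0.00901, 0.07207, 0.00901, 0.00901, 0.03604, 0.00901, 0.00901, 0.44144, 0.24324, 0.13514, 0.00901, 0.01802, giving 1−D = 0.72040 (working shown to 5 dp, full precision carried).
Community Y: N=156, proportions 0.11538, 0.54487, 0.01282, 0.05128, 0.02564, 0.25, giving 1−D = 0.62385.
Difference = |0.72040 − 0.62385| = 0.09655, i.e. 0.097 to 3 decimal places.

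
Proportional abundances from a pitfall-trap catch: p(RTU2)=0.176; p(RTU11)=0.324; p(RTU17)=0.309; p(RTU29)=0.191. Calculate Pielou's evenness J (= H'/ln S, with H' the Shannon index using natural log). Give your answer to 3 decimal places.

0.974

H' = −Σ pᵢ ln pᵢ = −((-0.30576) + (-0.36515) + (-0.36289) + (-0.31620)) = 1.35000 (working shown to 5 dp, full precision carried).
With S = 4 species, ln S = 1.38629, so J = 1.35000/1.38629 = 0.97382, i.e. 0.974 to 3 decimal places.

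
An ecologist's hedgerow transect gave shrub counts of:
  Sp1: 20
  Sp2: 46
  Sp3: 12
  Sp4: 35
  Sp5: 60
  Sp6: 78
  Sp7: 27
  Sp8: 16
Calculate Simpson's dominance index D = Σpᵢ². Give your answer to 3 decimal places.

Total N = 20+46+12+35+60+78+27+16 = 294, so the proportions are 0.06803, 0.15646, 0.04082, 0.11905, 0.20408, 0.26531, 0.09184, 0.05442 (working shown to 5 dp, full precision carried).
D = 0.06803² + 0.15646² + 0.04082² + 0.11905² + 0.20408² + 0.26531² + 0.09184² + 0.05442² = 0.00463 + 0.02448 + 0.00167 + 0.01417 + 0.04165 + 0.07039 + 0.00843 + 0.00296 = 0.16838.
To 3 decimal places, D = 0.168.

0.168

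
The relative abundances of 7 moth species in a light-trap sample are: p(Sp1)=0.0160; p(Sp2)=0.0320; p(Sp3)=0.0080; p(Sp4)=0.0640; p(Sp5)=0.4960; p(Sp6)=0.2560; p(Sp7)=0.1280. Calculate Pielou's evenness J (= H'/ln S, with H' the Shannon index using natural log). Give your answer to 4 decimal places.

0.6941

H' = −Σ pᵢ ln pᵢ = −((-0.066163) + (-0.110145) + (-0.038627) + (-0.175928) + (-0.347785) + (-0.348820) + (-0.263133)) = 1.350599 (working shown to 6 dp, full precision carried).
With S = 7 species, ln S = 1.945910, so J = 1.350599/1.945910 = 0.694071, i.e. 0.6941 to 4 decimal places.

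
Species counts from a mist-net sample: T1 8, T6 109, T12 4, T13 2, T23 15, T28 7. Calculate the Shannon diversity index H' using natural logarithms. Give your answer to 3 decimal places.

Total N = 8+109+4+2+15+7 = 145, so the proportions are 0.05517, 0.75172, 0.02759, 0.01379, 0.10345, 0.04828 (working shown to 5 dp, full precision carried).
Each pᵢ ln pᵢ term: 0.05517×(-2.89729)=-0.15985, 0.75172×(-0.28539)=-0.21453, 0.02759×(-3.59044)=-0.09905, 0.01379×(-4.28359)=-0.05908, 0.10345×(-2.26868)=-0.23469, 0.04828×(-3.03082)=-0.14632.
Sum = -0.91352, so H' = 0.914.

0.914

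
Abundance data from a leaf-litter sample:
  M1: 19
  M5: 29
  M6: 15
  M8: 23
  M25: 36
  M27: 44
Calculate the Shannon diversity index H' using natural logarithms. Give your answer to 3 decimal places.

1.727

Total N = 19+29+15+23+36+44 = 166, so the proportions are 0.11446, 0.1747, 0.09036, 0.13855, 0.21687, 0.26506 (working shown to 5 dp, full precision carried).
Each pᵢ ln pᵢ term: 0.11446×(-2.16755)=-0.24809, 0.1747×(-1.74469)=-0.30480, 0.09036×(-2.40394)=-0.21722, 0.13855×(-1.97649)=-0.27385, 0.21687×(-1.52847)=-0.33148, 0.26506×(-1.32780)=-0.35195.
Sum = -1.72738, so H' = 1.727.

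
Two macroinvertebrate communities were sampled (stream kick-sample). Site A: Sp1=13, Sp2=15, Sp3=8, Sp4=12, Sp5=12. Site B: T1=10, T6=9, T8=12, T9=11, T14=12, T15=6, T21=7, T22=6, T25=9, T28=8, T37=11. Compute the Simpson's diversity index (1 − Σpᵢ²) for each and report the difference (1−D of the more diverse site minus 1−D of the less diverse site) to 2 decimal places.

Site A: N=60, proportions 0.2167, 0.25, 0.1333, 0.2, 0.2, giving 1−D = 0.7928 (working shown to 4 dp, full precision carried).
Site B: N=101, proportions 0.099, 0.0891, 0.1188, 0.1089, 0.1188, 0.0594, 0.0693, 0.0594, 0.0891, 0.0792, 0.1089, giving 1−D = 0.9042.
Difference = |0.7928 − 0.9042| = 0.1114, i.e. 0.11 to 2 decimal places.

0.11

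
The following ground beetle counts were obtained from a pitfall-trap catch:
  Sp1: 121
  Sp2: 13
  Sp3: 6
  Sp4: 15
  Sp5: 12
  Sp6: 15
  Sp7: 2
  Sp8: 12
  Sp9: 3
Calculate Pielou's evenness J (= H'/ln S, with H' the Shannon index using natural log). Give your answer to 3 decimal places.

0.648

Total N = 121+13+6+15+12+15+2+12+3 = 199, so the proportions are 0.60804, 0.06533, 0.03015, 0.07538, 0.0603, 0.07538, 0.01005, 0.0603, 0.01508 (working shown to 5 dp, full precision carried).
H' = −Σ pᵢ ln pᵢ = −((-0.30251) + (-0.17823) + (-0.10557) + (-0.19487) + (-0.16935) + (-0.19487) + (-0.04623) + (-0.16935) + (-0.06324)) = 1.42422.
With S = 9 species, ln S = 2.19722, so J = 1.42422/2.19722 = 0.64819, i.e. 0.648 to 3 decimal places.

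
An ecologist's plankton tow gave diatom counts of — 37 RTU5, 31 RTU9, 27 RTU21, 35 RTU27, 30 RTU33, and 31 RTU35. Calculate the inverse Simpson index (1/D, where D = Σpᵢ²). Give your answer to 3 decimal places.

5.937

Total N = 37+31+27+35+30+31 = 191, so the proportions are 0.1937173, 0.1623037, 0.1413613, 0.1832461, 0.1570681, 0.1623037 (working shown to 7 dp, full precision carried).
D = 0.1937173² + 0.1623037² + 0.1413613² + 0.1832461² + 0.1570681² + 0.1623037² = 0.0375264 + 0.0263425 + 0.0199830 + 0.0335791 + 0.0246704 + 0.0263425 = 0.1684438.
So 1/D = 5.93670, i.e. 5.937 to 3 decimal places.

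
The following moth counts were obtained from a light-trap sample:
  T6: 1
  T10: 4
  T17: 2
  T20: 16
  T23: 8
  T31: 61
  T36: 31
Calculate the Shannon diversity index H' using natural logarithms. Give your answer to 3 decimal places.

Total N = 1+4+2+16+8+61+31 = 123, so the proportions are 0.00813, 0.03252, 0.01626, 0.13008, 0.06504, 0.49593, 0.25203 (working shown to 5 dp, full precision carried).
Each pᵢ ln pᵢ term: 0.00813×(-4.81218)=-0.03912, 0.03252×(-3.42589)=-0.11141, 0.01626×(-4.11904)=-0.06698, 0.13008×(-2.03960)=-0.26531, 0.06504×(-2.73274)=-0.17774, 0.49593×(-0.70131)=-0.34780, 0.25203×(-1.37820)=-0.34735.
Sum = -1.35572, so H' = 1.356.

1.356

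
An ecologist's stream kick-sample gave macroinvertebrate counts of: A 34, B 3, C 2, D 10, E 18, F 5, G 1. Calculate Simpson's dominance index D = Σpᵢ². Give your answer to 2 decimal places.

0.30

Total N = 34+3+2+10+18+5+1 = 73, so the proportions are 0.4658, 0.0411, 0.0274, 0.137, 0.2466, 0.0685, 0.0137 (working shown to 4 dp, full precision carried).
D = 0.4658² + 0.0411² + 0.0274² + 0.137² + 0.2466² + 0.0685² + 0.0137² = 0.2169 + 0.0017 + 0.0008 + 0.0188 + 0.0608 + 0.0047 + 0.0002 = 0.3038.
To 2 decimal places, D = 0.30.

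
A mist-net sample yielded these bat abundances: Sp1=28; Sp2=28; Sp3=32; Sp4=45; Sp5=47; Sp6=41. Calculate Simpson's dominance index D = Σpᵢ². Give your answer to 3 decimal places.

Total N = 28+28+32+45+47+41 = 221, so the proportions are 0.1267, 0.1267, 0.1448, 0.20362, 0.21267, 0.18552 (working shown to 5 dp, full precision carried).
D = 0.1267² + 0.1267² + 0.1448² + 0.20362² + 0.21267² + 0.18552² = 0.01605 + 0.01605 + 0.02097 + 0.04146 + 0.04523 + 0.03442 = 0.17418.
To 3 decimal places, D = 0.174.

0.174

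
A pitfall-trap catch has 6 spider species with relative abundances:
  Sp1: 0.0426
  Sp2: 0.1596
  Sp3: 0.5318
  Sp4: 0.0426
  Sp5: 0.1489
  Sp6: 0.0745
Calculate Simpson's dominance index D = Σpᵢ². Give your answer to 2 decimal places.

0.34

D = 0.0426² + 0.1596² + 0.5318² + 0.0426² + 0.1489² + 0.0745² = 0.0018 + 0.0255 + 0.2828 + 0.0018 + 0.0222 + 0.0056 = 0.3396 (working shown to 4 dp, full precision carried).
To 2 decimal places, D = 0.34.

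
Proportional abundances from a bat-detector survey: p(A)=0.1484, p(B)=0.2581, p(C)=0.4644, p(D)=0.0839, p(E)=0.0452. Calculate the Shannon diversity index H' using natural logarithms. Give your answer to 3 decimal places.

Each pᵢ ln pᵢ term (working shown to 5 dp, full precision carried): 0.1484×(-1.90784)=-0.28312, 0.2581×(-1.35441)=-0.34957, 0.4644×(-0.76701)=-0.35620, 0.0839×(-2.47813)=-0.20792, 0.0452×(-3.09666)=-0.13997.
Sum = -1.33678, so H' = 1.337.

1.337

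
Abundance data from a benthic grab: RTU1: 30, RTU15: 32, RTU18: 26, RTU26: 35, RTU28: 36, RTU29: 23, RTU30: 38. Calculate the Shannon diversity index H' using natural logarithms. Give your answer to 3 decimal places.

1.933

Total N = 30+32+26+35+36+23+38 = 220, so the proportions are 0.13636, 0.14545, 0.11818, 0.15909, 0.16364, 0.10455, 0.17273 (working shown to 5 dp, full precision carried).
Each pᵢ ln pᵢ term: 0.13636×(-1.99243)=-0.27170, 0.14545×(-1.92789)=-0.28042, 0.11818×(-2.13553)=-0.25238, 0.15909×(-1.83828)=-0.29245, 0.16364×(-1.81011)=-0.29620, 0.10455×(-2.25813)=-0.23608, 0.17273×(-1.75604)=-0.30332.
Sum = -1.93254, so H' = 1.933.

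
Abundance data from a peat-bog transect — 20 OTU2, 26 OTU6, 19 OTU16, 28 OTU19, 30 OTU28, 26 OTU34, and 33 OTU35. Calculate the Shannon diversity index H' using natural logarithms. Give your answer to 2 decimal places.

1.93

Total N = 20+26+19+28+30+26+33 = 182, so the proportions are 0.1099, 0.1429, 0.1044, 0.1538, 0.1648, 0.1429, 0.1813 (working shown to 4 dp, full precision carried).
Each pᵢ ln pᵢ term: 0.1099×(-2.2083)=-0.2427, 0.1429×(-1.9459)=-0.2780, 0.1044×(-2.2596)=-0.2359, 0.1538×(-1.8718)=-0.2880, 0.1648×(-1.8028)=-0.2972, 0.1429×(-1.9459)=-0.2780, 0.1813×(-1.7075)=-0.3096.
Sum = -1.9293, so H' = 1.93.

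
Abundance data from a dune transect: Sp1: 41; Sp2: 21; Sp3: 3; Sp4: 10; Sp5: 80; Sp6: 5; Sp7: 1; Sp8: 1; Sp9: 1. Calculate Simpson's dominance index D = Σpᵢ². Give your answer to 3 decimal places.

Total N = 41+21+3+10+80+5+1+1+1 = 163, so the proportions are 0.25153, 0.12883, 0.0184, 0.06135, 0.4908, 0.03067, 0.00613, 0.00613, 0.00613 (working shown to 5 dp, full precision carried).
D = 0.25153² + 0.12883² + 0.0184² + 0.06135² + 0.4908² + 0.03067² + 0.00613² + 0.00613² + 0.00613² = 0.06327 + 0.01660 + 0.00034 + 0.00376 + 0.24088 + 0.00094 + 0.00004 + 0.00004 + 0.00004 = 0.32591.
To 3 decimal places, D = 0.326.

0.326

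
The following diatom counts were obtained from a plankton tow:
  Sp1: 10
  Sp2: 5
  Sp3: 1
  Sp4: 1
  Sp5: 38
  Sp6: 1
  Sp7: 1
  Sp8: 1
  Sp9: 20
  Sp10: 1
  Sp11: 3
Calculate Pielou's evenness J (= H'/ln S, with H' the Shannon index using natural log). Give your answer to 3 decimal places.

0.655

Total N = 10+5+1+1+38+1+1+1+20+1+3 = 82, so the proportions are 0.12195, 0.06098, 0.0122, 0.0122, 0.46341, 0.0122, 0.0122, 0.0122, 0.2439, 0.0122, 0.03659 (working shown to 5 dp, full precision carried).
H' = −Σ pᵢ ln pᵢ = −((-0.25660) + (-0.17057) + (-0.05374) + (-0.05374) + (-0.35643) + (-0.05374) + (-0.05374) + (-0.05374) + (-0.34414) + (-0.05374) + (-0.12103)) = 1.57121.
With S = 11 species, ln S = 2.39790, so J = 1.57121/2.39790 = 0.65525, i.e. 0.655 to 3 decimal places.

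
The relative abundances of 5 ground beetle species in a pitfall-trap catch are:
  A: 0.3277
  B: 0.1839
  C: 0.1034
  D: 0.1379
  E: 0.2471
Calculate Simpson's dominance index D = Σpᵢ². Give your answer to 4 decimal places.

0.2320

D = 0.3277² + 0.1839² + 0.1034² + 0.1379² + 0.2471² = 0.107387 + 0.033819 + 0.010692 + 0.019016 + 0.061058 = 0.231973 (working shown to 6 dp, full precision carried).
To 4 decimal places, D = 0.2320.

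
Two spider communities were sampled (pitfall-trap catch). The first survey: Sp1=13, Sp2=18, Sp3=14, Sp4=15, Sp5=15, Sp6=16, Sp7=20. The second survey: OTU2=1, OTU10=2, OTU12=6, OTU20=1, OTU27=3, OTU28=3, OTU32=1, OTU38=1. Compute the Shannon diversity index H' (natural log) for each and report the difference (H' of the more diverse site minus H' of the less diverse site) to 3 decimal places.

0.086

The first survey: N=111, proportions 0.11712, 0.16216, 0.12613, 0.13514, 0.13514, 0.14414, 0.18018, giving H' = 1.93624 (working shown to 5 dp, full precision carried).
The second survey: N=18, proportions 0.05556, 0.11111, 0.33333, 0.05556, 0.16667, 0.16667, 0.05556, 0.05556, giving H' = 1.84990.
Difference = |1.93624 − 1.84990| = 0.08634, i.e. 0.086 to 3 decimal places.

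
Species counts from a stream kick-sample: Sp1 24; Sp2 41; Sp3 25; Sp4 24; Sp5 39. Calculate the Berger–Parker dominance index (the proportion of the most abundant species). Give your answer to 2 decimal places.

Total N = 24+41+25+24+39 = 153, so the proportions are 0.1569, 0.268, 0.1634, 0.1569, 0.2549 (working shown to 4 dp, full precision carried).
The largest proportion is 0.268, i.e. d = 0.27 to 2 decimal places.

0.27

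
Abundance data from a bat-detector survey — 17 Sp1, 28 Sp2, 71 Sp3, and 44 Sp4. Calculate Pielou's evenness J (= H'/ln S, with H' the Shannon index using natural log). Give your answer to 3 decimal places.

Total N = 17+28+71+44 = 160, so the proportions are 0.10625, 0.175, 0.44375, 0.275 (working shown to 5 dp, full precision carried).
H' = −Σ pᵢ ln pᵢ = −((-0.23821) + (-0.30502) + (-0.36054) + (-0.35502)) = 1.25879.
With S = 4 species, ln S = 1.38629, so J = 1.25879/1.38629 = 0.90803, i.e. 0.908 to 3 decimal places.

0.908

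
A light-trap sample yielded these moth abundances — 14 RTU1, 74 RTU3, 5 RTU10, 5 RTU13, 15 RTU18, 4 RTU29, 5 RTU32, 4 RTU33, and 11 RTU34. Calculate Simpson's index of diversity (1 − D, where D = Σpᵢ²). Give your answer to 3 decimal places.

Total N = 14+74+5+5+15+4+5+4+11 = 137, so the proportions are 0.10219, 0.54015, 0.0365, 0.0365, 0.10949, 0.0292, 0.0365, 0.0292, 0.08029 (working shown to 5 dp, full precision carried).
D = 0.10219² + 0.54015² + 0.0365² + 0.0365² + 0.10949² + 0.0292² + 0.0365² + 0.0292² + 0.08029² = 0.01044 + 0.29176 + 0.00133 + 0.00133 + 0.01199 + 0.00085 + 0.00133 + 0.00085 + 0.00645 = 0.32634.
So 1 − D = 0.67366, i.e. 0.674 to 3 decimal places.

0.674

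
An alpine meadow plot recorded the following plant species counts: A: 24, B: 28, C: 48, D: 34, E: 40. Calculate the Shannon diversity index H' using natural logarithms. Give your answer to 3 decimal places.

1.579

Total N = 24+28+48+34+40 = 174, so the proportions are 0.13793, 0.16092, 0.27586, 0.1954, 0.22989 (working shown to 5 dp, full precision carried).
Each pᵢ ln pᵢ term: 0.13793×(-1.98100)=-0.27324, 0.16092×(-1.82685)=-0.29398, 0.27586×(-1.28785)=-0.35527, 0.1954×(-1.63269)=-0.31903, 0.22989×(-1.47018)=-0.33797.
Sum = -1.57949, so H' = 1.579.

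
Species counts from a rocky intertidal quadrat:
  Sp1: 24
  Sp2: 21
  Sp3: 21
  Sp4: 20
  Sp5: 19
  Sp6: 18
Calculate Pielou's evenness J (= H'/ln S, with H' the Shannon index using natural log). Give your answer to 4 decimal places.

0.9977

Total N = 24+21+21+20+19+18 = 123, so the proportions are 0.195122, 0.170732, 0.170732, 0.162602, 0.154472, 0.146341 (working shown to 6 dp, full precision carried).
H' = −Σ pᵢ ln pᵢ = −((-0.318855) + (-0.301796) + (-0.301796) + (-0.295358) + (-0.288514) + (-0.281241)) = 1.787559.
With S = 6 species, ln S = 1.791759, so J = 1.787559/1.791759 = 0.997656, i.e. 0.9977 to 4 decimal places.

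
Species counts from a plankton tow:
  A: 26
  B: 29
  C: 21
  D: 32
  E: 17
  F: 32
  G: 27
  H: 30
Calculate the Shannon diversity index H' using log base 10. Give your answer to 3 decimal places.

0.895

Total N = 26+29+21+32+17+32+27+30 = 214, so the proportions are 0.1215, 0.13551, 0.09813, 0.14953, 0.07944, 0.14953, 0.12617, 0.14019 (working shown to 5 dp, full precision carried).
Each pᵢ log₁₀ pᵢ term: 0.1215×(-0.91544)=-0.11122, 0.13551×(-0.86802)=-0.11763, 0.09813×(-1.00819)=-0.09893, 0.14953×(-0.82526)=-0.12340, 0.07944×(-1.09996)=-0.08738, 0.14953×(-0.82526)=-0.12340, 0.12617×(-0.89905)=-0.11343, 0.14019×(-0.85329)=-0.11962.
Sum = -0.89503, so H' = 0.895.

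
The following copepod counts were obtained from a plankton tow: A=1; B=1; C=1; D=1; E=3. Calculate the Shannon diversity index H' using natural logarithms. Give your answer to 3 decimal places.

Total N = 1+1+1+1+3 = 7, so the proportions are 0.14286, 0.14286, 0.14286, 0.14286, 0.42857 (working shown to 5 dp, full precision carried).
Each pᵢ ln pᵢ term: 0.14286×(-1.94591)=-0.27799, 0.14286×(-1.94591)=-0.27799, 0.14286×(-1.94591)=-0.27799, 0.14286×(-1.94591)=-0.27799, 0.42857×(-0.84730)=-0.36313.
Sum = -1.47508, so H' = 1.475.

1.475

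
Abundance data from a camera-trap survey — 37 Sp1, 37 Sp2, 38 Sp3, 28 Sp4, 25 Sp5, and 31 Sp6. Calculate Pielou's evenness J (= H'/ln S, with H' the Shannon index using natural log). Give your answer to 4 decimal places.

Total N = 37+37+38+28+25+31 = 196, so the proportions are 0.188776, 0.188776, 0.193878, 0.142857, 0.127551, 0.158163 (working shown to 6 dp, full precision carried).
H' = −Σ pᵢ ln pᵢ = −((-0.314726) + (-0.314726) + (-0.318062) + (-0.277987) + (-0.262658) + (-0.291673)) = 1.779832.
With S = 6 species, ln S = 1.791759, so J = 1.779832/1.791759 = 0.993343, i.e. 0.9933 to 4 decimal places.

0.9933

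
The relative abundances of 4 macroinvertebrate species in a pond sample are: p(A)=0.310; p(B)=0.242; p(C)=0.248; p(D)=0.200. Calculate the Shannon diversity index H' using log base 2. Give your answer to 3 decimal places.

Each pᵢ log₂ pᵢ term (working shown to 5 dp, full precision carried): 0.31×(-1.68966)=-0.52379, 0.242×(-2.04692)=-0.49535, 0.248×(-2.01159)=-0.49887, 0.2×(-2.32193)=-0.46439.
Sum = -1.98241, so H' = 1.982.

1.982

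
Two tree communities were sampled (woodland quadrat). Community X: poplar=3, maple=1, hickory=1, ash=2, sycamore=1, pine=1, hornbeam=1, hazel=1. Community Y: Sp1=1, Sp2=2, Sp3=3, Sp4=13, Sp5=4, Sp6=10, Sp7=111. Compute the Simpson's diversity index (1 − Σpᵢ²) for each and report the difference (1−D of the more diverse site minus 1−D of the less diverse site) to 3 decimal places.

0.452

Community X: N=11, proportions 0.27273, 0.09091, 0.09091, 0.18182, 0.09091, 0.09091, 0.09091, 0.09091, giving 1−D = 0.84298 (working shown to 5 dp, full precision carried).
Community Y: N=144, proportions 0.00694, 0.01389, 0.02083, 0.09028, 0.02778, 0.06944, 0.77083, giving 1−D = 0.39140.
Difference = |0.84298 − 0.39140| = 0.45158, i.e. 0.452 to 3 decimal places.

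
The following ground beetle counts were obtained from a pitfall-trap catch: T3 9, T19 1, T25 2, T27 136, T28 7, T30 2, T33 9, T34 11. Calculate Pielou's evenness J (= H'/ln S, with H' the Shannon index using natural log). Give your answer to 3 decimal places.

Total N = 9+1+2+136+7+2+9+11 = 177, so the proportions are 0.05085, 0.00565, 0.0113, 0.76836, 0.03955, 0.0113, 0.05085, 0.06215 (working shown to 5 dp, full precision carried).
H' = −Σ pᵢ ln pᵢ = −((-0.15147) + (-0.02924) + (-0.05066) + (-0.20246) + (-0.12775) + (-0.05066) + (-0.15147) + (-0.17266)) = 0.93636.
With S = 8 species, ln S = 2.07944, so J = 0.93636/2.07944 = 0.45030, i.e. 0.450 to 3 decimal places.

0.450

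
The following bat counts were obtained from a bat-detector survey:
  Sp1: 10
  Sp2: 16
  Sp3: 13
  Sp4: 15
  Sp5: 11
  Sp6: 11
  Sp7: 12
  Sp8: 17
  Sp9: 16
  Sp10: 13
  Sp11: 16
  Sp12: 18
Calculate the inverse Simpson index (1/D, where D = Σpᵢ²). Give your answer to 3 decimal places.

Total N = 10+16+13+15+11+11+12+17+16+13+16+18 = 168, so the proportions are 0.05952381, 0.0952381, 0.07738095, 0.08928571, 0.06547619, 0.06547619, 0.07142857, 0.10119048, 0.0952381, 0.07738095, 0.0952381, 0.10714286 (working shown to 8 dp, full precision carried).
D = 0.05952381² + 0.0952381² + 0.07738095² + 0.08928571² + 0.06547619² + 0.06547619² + 0.07142857² + 0.10119048² + 0.0952381² + 0.07738095² + 0.0952381² + 0.10714286² = 0.00354308 + 0.00907029 + 0.00598781 + 0.00797194 + 0.00428713 + 0.00428713 + 0.00510204 + 0.01023951 + 0.00907029 + 0.00598781 + 0.00907029 + 0.01147959 = 0.08609694.
So 1/D = 11.61481, i.e. 11.615 to 3 decimal places.

11.615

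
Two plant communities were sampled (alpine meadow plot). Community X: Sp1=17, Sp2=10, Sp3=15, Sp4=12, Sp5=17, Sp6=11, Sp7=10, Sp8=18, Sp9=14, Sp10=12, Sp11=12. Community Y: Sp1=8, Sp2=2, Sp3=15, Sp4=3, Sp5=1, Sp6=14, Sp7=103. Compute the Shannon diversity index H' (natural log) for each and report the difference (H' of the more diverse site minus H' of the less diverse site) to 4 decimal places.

Community X: N=148, proportions 0.1148649, 0.0675676, 0.1013514, 0.0810811, 0.1148649, 0.0743243, 0.0675676, 0.1216216, 0.0945946, 0.0810811, 0.0810811, giving H' = 2.3768833 (working shown to 7 dp, full precision carried).
Community Y: N=146, proportions 0.0547945, 0.0136986, 0.1027397, 0.0205479, 0.0068493, 0.0958904, 0.7054795, giving H' = 1.0366045.
Difference = |2.3768833 − 1.0366045| = 1.3402788, i.e. 1.3403 to 4 decimal places.

1.3403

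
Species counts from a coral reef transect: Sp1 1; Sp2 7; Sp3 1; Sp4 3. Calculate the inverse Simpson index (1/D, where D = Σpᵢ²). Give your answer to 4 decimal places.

2.4000

Total N = 1+7+1+3 = 12, so the proportions are 0.0833333, 0.5833333, 0.0833333, 0.25 (working shown to 7 dp, full precision carried).
D = 0.0833333² + 0.5833333² + 0.0833333² + 0.25² = 0.0069444 + 0.3402778 + 0.0069444 + 0.0625000 = 0.4166667.
So 1/D = 2.400000, i.e. 2.4000 to 4 decimal places.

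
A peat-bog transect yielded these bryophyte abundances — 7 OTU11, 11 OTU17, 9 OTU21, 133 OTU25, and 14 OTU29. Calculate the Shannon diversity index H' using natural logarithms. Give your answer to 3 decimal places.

Total N = 7+11+9+133+14 = 174, so the proportions are 0.04023, 0.06322, 0.05172, 0.76437, 0.08046 (working shown to 5 dp, full precision carried).
Each pᵢ ln pᵢ term: 0.04023×(-3.21315)=-0.12926, 0.06322×(-2.76116)=-0.17456, 0.05172×(-2.96183)=-0.15320, 0.76437×(-0.26871)=-0.20539, 0.08046×(-2.52000)=-0.20276.
Sum = -0.86517, so H' = 0.865.

0.865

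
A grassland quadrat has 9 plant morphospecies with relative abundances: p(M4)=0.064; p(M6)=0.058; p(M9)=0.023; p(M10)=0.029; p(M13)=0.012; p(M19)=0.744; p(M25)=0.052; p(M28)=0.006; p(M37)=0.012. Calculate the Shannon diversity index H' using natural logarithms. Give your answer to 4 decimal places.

1.0411

Each pᵢ ln pᵢ term (working shown to 6 dp, full precision carried): 0.064×(-2.748872)=-0.175928, 0.058×(-2.847312)=-0.165144, 0.023×(-3.772261)=-0.086762, 0.029×(-3.540459)=-0.102673, 0.012×(-4.422849)=-0.053074, 0.744×(-0.295714)=-0.220011, 0.052×(-2.956512)=-0.153739, 0.006×(-5.115996)=-0.030696, 0.012×(-4.422849)=-0.053074.
Sum = -1.041102, so H' = 1.0411.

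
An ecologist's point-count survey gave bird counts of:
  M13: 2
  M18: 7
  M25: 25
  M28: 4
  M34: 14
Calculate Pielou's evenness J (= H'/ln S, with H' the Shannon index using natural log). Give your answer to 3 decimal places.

Total N = 2+7+25+4+14 = 52, so the proportions are 0.03846, 0.13462, 0.48077, 0.07692, 0.26923 (working shown to 5 dp, full precision carried).
H' = −Σ pᵢ ln pᵢ = −((-0.12531) + (-0.26995) + (-0.35210) + (-0.19730) + (-0.35328)) = 1.29794.
With S = 5 species, ln S = 1.60944, so J = 1.29794/1.60944 = 0.80646, i.e. 0.806 to 3 decimal places.

0.806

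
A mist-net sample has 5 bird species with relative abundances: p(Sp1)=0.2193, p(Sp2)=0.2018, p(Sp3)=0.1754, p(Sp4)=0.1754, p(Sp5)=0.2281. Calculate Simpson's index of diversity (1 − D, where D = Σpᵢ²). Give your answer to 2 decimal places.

D = 0.2193² + 0.2018² + 0.1754² + 0.1754² + 0.2281² = 0.0481 + 0.0407 + 0.0308 + 0.0308 + 0.0520 = 0.2024 (working shown to 4 dp, full precision carried).
So 1 − D = 0.7976, i.e. 0.80 to 2 decimal places.

0.80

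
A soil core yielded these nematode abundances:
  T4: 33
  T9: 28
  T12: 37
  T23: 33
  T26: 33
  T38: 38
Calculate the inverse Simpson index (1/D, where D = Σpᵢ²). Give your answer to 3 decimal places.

5.945

Total N = 33+28+37+33+33+38 = 202, so the proportions are 0.1633663, 0.1386139, 0.1831683, 0.1633663, 0.1633663, 0.1881188 (working shown to 7 dp, full precision carried).
D = 0.1633663² + 0.1386139² + 0.1831683² + 0.1633663² + 0.1633663² + 0.1881188² = 0.0266886 + 0.0192138 + 0.0335506 + 0.0266886 + 0.0266886 + 0.0353887 = 0.1682188.
So 1/D = 5.94464, i.e. 5.945 to 3 decimal places.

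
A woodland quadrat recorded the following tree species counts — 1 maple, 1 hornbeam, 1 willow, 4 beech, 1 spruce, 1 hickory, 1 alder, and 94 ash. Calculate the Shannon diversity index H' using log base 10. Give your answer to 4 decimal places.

Total N = 1+1+1+4+1+1+1+94 = 104, so the proportions are 0.009615, 0.009615, 0.009615, 0.038462, 0.009615, 0.009615, 0.009615, 0.903846 (working shown to 6 dp, full precision carried).
Each pᵢ log₁₀ pᵢ term: 0.009615×(-2.017033)=-0.019395, 0.009615×(-2.017033)=-0.019395, 0.009615×(-2.017033)=-0.019395, 0.038462×(-1.414973)=-0.054422, 0.009615×(-2.017033)=-0.019395, 0.009615×(-2.017033)=-0.019395, 0.009615×(-2.017033)=-0.019395, 0.903846×(-0.043905)=-0.039684.
Sum = -0.210473, so H' = 0.2105.

0.2105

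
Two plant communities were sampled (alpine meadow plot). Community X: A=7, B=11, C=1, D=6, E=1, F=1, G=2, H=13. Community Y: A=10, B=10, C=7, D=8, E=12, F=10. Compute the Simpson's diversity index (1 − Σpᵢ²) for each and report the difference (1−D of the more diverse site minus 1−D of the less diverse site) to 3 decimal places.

0.045

Community X: N=42, proportions 0.166667, 0.261905, 0.02381, 0.142857, 0.02381, 0.02381, 0.047619, 0.309524, giving 1−D = 0.783447 (working shown to 6 dp, full precision carried).
Community Y: N=57, proportions 0.175439, 0.175439, 0.122807, 0.140351, 0.210526, 0.175439, giving 1−D = 0.828563.
Difference = |0.783447 − 0.828563| = 0.045116, i.e. 0.045 to 3 decimal places.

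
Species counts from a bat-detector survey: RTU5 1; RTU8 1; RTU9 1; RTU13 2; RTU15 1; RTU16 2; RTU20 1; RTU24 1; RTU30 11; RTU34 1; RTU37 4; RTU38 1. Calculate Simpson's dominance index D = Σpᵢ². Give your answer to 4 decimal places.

Total N = 1+1+1+2+1+2+1+1+11+1+4+1 = 27, so the proportions are 0.037037, 0.037037, 0.037037, 0.074074, 0.037037, 0.074074, 0.037037, 0.037037, 0.407407, 0.037037, 0.148148, 0.037037 (working shown to 6 dp, full precision carried).
D = 0.037037² + 0.037037² + 0.037037² + 0.074074² + 0.037037² + 0.074074² + 0.037037² + 0.037037² + 0.407407² + 0.037037² + 0.148148² + 0.037037² = 0.001372 + 0.001372 + 0.001372 + 0.005487 + 0.001372 + 0.005487 + 0.001372 + 0.001372 + 0.165981 + 0.001372 + 0.021948 + 0.001372 = 0.209877.
To 4 decimal places, D = 0.2099.

0.2099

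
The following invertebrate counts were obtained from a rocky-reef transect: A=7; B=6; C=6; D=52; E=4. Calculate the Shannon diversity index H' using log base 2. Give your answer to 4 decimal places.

1.4942

Total N = 7+6+6+52+4 = 75, so the proportions are 0.093333, 0.08, 0.08, 0.693333, 0.053333 (working shown to 6 dp, full precision carried).
Each pᵢ log₂ pᵢ term: 0.093333×(-3.421464)=-0.319337, 0.08×(-3.643856)=-0.291508, 0.08×(-3.643856)=-0.291508, 0.693333×(-0.528379)=-0.366343, 0.053333×(-4.228819)=-0.225537.
Sum = -1.494233, so H' = 1.4942.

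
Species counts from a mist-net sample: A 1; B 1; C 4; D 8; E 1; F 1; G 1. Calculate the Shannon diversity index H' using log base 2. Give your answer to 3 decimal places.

Total N = 1+1+4+8+1+1+1 = 17, so the proportions are 0.05882, 0.05882, 0.23529, 0.47059, 0.05882, 0.05882, 0.05882 (working shown to 5 dp, full precision carried).
Each pᵢ log₂ pᵢ term: 0.05882×(-4.08746)=-0.24044, 0.05882×(-4.08746)=-0.24044, 0.23529×(-2.08746)=-0.49117, 0.47059×(-1.08746)=-0.51175, 0.05882×(-4.08746)=-0.24044, 0.05882×(-4.08746)=-0.24044, 0.05882×(-4.08746)=-0.24044.
Sum = -2.20511, so H' = 2.205.

2.205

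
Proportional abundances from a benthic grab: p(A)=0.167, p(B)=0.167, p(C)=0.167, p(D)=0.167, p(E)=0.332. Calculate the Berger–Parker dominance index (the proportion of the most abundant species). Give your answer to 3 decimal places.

The largest proportion is 0.332, i.e. d = 0.332 to 3 decimal places.

0.332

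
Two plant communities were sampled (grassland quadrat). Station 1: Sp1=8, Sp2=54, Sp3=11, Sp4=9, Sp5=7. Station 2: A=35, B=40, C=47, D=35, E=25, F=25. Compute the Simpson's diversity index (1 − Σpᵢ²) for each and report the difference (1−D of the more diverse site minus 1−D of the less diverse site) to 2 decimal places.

0.23

Station 1: N=89, proportions 0.0899, 0.6067, 0.1236, 0.1011, 0.0787, giving 1−D = 0.5921 (working shown to 4 dp, full precision carried).
Station 2: N=207, proportions 0.1691, 0.1932, 0.2271, 0.1691, 0.1208, 0.1208, giving 1−D = 0.8248.
Difference = |0.5921 − 0.8248| = 0.2327, i.e. 0.23 to 2 decimal places.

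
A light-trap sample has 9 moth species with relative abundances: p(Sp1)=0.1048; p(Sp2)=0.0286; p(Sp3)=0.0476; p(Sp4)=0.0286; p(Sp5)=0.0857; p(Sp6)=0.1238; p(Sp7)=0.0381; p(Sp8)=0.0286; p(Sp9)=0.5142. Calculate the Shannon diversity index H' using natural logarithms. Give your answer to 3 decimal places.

1.622

Each pᵢ ln pᵢ term (working shown to 5 dp, full precision carried): 0.1048×(-2.25570)=-0.23640, 0.0286×(-3.55435)=-0.10165, 0.0476×(-3.04492)=-0.14494, 0.0286×(-3.55435)=-0.10165, 0.0857×(-2.45690)=-0.21056, 0.1238×(-2.08909)=-0.25863, 0.0381×(-3.26754)=-0.12449, 0.0286×(-3.55435)=-0.10165, 0.5142×(-0.66514)=-0.34202.
Sum = -1.62199, so H' = 1.622.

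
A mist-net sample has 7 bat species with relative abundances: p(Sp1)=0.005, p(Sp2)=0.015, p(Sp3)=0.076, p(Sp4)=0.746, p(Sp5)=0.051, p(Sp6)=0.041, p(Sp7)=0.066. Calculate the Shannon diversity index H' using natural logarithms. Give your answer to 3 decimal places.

Each pᵢ ln pᵢ term (working shown to 5 dp, full precision carried): 0.005×(-5.29832)=-0.02649, 0.015×(-4.19971)=-0.06300, 0.076×(-2.57702)=-0.19585, 0.746×(-0.29303)=-0.21860, 0.051×(-2.97593)=-0.15177, 0.041×(-3.19418)=-0.13096, 0.066×(-2.71810)=-0.17939.
Sum = -0.96607, so H' = 0.966.

0.966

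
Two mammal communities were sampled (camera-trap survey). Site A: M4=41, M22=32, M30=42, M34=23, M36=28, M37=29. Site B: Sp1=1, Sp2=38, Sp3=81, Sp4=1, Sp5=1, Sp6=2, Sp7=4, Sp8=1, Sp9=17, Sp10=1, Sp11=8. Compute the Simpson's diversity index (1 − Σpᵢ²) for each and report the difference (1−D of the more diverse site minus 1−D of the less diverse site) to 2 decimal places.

Site A: N=195, proportions 0.210256, 0.164103, 0.215385, 0.117949, 0.14359, 0.148718, giving 1−D = 0.825825 (working shown to 6 dp, full precision carried).
Site B: N=155, proportions 0.006452, 0.245161, 0.522581, 0.006452, 0.006452, 0.012903, 0.025806, 0.006452, 0.109677, 0.006452, 0.051613, giving 1−D = 0.651072.
Difference = |0.825825 − 0.651072| = 0.174753, i.e. 0.17 to 2 decimal places.

0.17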